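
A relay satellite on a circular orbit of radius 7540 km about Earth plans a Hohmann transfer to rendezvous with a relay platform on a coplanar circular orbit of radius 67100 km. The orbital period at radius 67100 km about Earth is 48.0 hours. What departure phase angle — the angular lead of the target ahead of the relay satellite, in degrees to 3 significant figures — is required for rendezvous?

From Kepler's third law T² = 4π²r³/μ at r = 67100 km, T = 48.0 hours = 48.0 × 3600 s = 1.728×10^5 s: μ = 4π²r³/T² = 3.99429×10^5 km³/s².
The Hohmann ellipse has a_t = (r₁ + r₂)/2 = 37320 km.
The half-period of the transfer ellipse is t = π√(a_t³/μ) = 35840 s.
Target angular speed ω₂ = √(μ/r₂³) = 3.636×10^-5 rad/s.
Angle swept by the target during transfer: ω₂·t = 1.303 rad = 74.66°.
Arrival is 180° from departure on the ellipse, so φ = 180° − 74.66° = 105°.

φ = 105°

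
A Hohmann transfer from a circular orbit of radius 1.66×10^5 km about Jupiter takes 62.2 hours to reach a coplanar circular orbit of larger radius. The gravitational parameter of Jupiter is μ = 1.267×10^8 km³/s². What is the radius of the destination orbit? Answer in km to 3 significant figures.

Transfer time t = 62.2 hours = 2.2392×10^5 s, and t = π√(a_t³/μ).
So a_t = (μ t²/π²)^(1/3) = (1.267×10^8 × (2.2392×10^5)² / π²)^(1/3) = 8.6342×10^5 km.
Since a_t = (r₁ + r₂)/2, r₂ = 2a_t − r₁ = 2×8.6342×10^5 − 1.660×10^5 = 1.56084×10^6 km.

r₂ = 1.56×10^6 km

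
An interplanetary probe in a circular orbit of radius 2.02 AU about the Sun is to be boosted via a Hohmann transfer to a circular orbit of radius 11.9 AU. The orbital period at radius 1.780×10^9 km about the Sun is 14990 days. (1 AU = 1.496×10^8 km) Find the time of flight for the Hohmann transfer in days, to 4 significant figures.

From Kepler's third law T² = 4π²r³/μ at r = 1.780×10^9 km, T = 14990 days = 14990 × 86400 s = 1.295136×10^9 s: μ = 4π²r³/T² = 1.32736×10^11 km³/s².
In km: r₁ = 2.02 × 1.496×10^8 = 3.02192×10^8 km; r₂ = 11.9 × 1.496×10^8 = 1.78024×10^9 km.
Transfer-ellipse semi-major axis a_t = (r₁ + r₂)/2 = (3.02192×10^8 + 1.78024×10^9)/2 = 1.041216×10^9 km.
Half the transfer-orbit period gives t = π√(a_t³/μ) = 2.897×10^8 s.
Converting: 2.897×10^8 s ÷ 86400 s/day = 3353 days.

t = 3353 days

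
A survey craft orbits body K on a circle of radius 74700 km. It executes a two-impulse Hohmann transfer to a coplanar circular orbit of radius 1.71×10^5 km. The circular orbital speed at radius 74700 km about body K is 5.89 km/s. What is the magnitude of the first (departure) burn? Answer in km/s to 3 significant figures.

From the circular-orbit relation v² = μ/r at r = 74700 km: μ = v²r = (5.89)² × 74700 = 2.59150×10^6 km³/s².
Semi-major axis of the transfer orbit: a_t = (74700 + 1.710×10^5)/2 = 1.2285×10^5 km.
Circular speed at r = 74700 km: v_c = √(μ/r) = 5.890 km/s.
Transfer-orbit speed at the same r (vis-viva, a = a_t): v_t = √[μ(2/r − 1/a_t)] = 6.949 km/s.
Δv₁ = |v_t − v_c| = |6.949 − 5.890| = 1.059 km/s.

Δv₁ = 1.06 km/s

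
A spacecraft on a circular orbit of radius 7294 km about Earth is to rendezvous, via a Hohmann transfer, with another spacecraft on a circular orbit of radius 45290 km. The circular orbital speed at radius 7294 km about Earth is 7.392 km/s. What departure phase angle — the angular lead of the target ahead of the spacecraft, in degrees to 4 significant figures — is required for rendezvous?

φ = 100.4°

From the circular-orbit relation v² = μ/r at r = 7294 km: μ = v²r = (7.392)² × 7294 = 3.98556×10^5 km³/s².
Transfer-ellipse semi-major axis a_t = (r₁ + r₂)/2 = (7294 + 45290)/2 = 26292 km.
Transfer time t = π√(a_t³/μ) = 21215 s.
Target angular speed ω₂ = √(μ/r₂³) = 6.5500×10^-5 rad/s.
Angle swept by the target during transfer: ω₂·t = 1.3896 rad = 79.62°.
Arrival is 180° from departure on the ellipse, so φ = 180° − 79.62° = 100.4°.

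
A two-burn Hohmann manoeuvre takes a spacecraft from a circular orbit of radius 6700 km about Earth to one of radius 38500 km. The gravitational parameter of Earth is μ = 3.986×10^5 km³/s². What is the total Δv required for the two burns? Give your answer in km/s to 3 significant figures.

Δv = 3.82 km/s

Transfer-ellipse semi-major axis a_t = (r₁ + r₂)/2 = (6700 + 38500)/2 = 22600 km.
At r₁ the circular-orbit speed is v₁ = √(μ/r₁) = 7.7131 km/s.
Transfer-orbit speed at r₁ (v² = μ(2/r − 1/a)): v_p = √[μ(2/r₁ − 1/a_t)] = 10.067 km/s.
First burn Δv₁ = |v_p − v₁| = 2.354 km/s.
At r₂, v₂ = √(μ/r₂) = 3.218 km/s.
Transfer-orbit speed at r₂: v_a = √[μ(2/r₂ − 1/a_t)] = 1.752 km/s.
Second burn Δv₂ = |v₂ − v_a| = 1.466 km/s.
Total Δv = Δv₁ + Δv₂ = 3.820 km/s.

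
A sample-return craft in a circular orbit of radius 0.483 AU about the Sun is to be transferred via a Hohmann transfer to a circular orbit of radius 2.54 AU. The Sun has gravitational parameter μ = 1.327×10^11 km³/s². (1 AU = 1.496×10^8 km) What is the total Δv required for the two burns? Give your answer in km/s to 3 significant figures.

Δv = 20.8 km/s

In km: r₁ = 0.483 × 1.496×10^8 = 7.22568×10^7 km; r₂ = 2.54 × 1.496×10^8 = 3.79984×10^8 km.
Semi-major axis of the transfer orbit: a_t = (7.22568×10^7 + 3.79984×10^8)/2 = 2.261204×10^8 km.
At r₁ the circular-orbit speed is v₁ = √(μ/r₁) = 42.85 km/s.
Transfer-orbit speed at r₁ (vis-viva equation): v_p = √[μ(2/r₁ − 1/a_t)] = 55.55 km/s.
First burn Δv₁ = |v_p − v₁| = 12.70 km/s.
At r₂, v₂ = √(μ/r₂) = 18.688 km/s.
Transfer-orbit speed at r₂: v_a = √[μ(2/r₂ − 1/a_t)] = 10.564 km/s.
Second burn Δv₂ = |v₂ − v_a| = 8.124 km/s.
Total Δv = Δv₁ + Δv₂ = 20.82 km/s.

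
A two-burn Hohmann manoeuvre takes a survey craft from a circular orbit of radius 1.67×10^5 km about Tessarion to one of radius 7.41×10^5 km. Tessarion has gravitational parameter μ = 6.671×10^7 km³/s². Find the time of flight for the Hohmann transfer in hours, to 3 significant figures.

t = 32.7 hours

Semi-major axis of the transfer orbit: a_t = (1.670×10^5 + 7.410×10^5)/2 = 4.540×10^5 km.
By Kepler's third law the transfer-orbit period is T = 2π√(a_t³/μ), so t = T/2 = 1.177×10^5 s.
Converting: 1.177×10^5 s ÷ 3600 s/hour = 32.7 hours.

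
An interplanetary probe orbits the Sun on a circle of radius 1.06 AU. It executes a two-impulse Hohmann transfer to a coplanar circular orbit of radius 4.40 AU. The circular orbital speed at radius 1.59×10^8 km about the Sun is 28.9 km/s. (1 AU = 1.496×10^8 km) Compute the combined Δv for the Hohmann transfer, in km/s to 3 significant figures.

From the circular-orbit relation v² = μ/r at r = 1.59×10^8 km: μ = v²r = (28.9)² × 1.59×10^8 = 1.32798×10^11 km³/s².
In km: r₁ = 1.06 × 1.496×10^8 = 1.58576×10^8 km; r₂ = 4.40 × 1.496×10^8 = 6.5824×10^8 km.
The Hohmann ellipse has a_t = (r₁ + r₂)/2 = 4.08408×10^8 km.
At r₁ the circular-orbit speed is v₁ = √(μ/r₁) = 28.94 km/s.
Transfer-orbit speed at r₁ (vis-viva): v_p = √[μ(2/r₁ − 1/a_t)] = 36.74 km/s.
First burn Δv₁ = |v_p − v₁| = 7.800 km/s.
Circular speed at r₂: v₂ = √(μ/r₂) = 14.204 km/s.
Transfer-orbit speed at r₂: v_a = √[μ(2/r₂ − 1/a_t)] = 8.8507 km/s.
Second burn Δv₂ = |v₂ − v_a| = 5.353 km/s.
Δv = Δv₁ + Δv₂ = 7.800 + 5.353 = 13.15 km/s.

Δv = 13.2 km/s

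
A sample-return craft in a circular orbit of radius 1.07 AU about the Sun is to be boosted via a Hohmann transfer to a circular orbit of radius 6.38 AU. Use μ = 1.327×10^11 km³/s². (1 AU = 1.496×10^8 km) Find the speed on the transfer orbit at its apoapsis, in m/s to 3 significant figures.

In km: r₁ = 1.07 × 1.496×10^8 = 1.60072×10^8 km; r₂ = 6.38 × 1.496×10^8 = 9.54448×10^8 km.
Semi-major axis of the transfer orbit: a_t = (1.60072×10^8 + 9.54448×10^8)/2 = 5.5726×10^8 km.
The apoapsis of the transfer ellipse is at r = 9.54448×10^8 km.
From the vis-viva equation, v = √[μ(2/r − 1/a_t)] = 6.320 km/s.

v = 6320 m/s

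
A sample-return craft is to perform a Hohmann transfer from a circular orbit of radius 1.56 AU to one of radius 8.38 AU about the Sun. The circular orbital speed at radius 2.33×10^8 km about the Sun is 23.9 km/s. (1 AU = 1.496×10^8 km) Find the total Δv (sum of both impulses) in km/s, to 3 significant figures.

From the circular-orbit relation v² = μ/r at r = 2.33×10^8 km: μ = v²r = (23.9)² × 2.33×10^8 = 1.33092×10^11 km³/s².
In km: r₁ = 1.56 × 1.496×10^8 = 2.33376×10^8 km; r₂ = 8.38 × 1.496×10^8 = 1.253648×10^9 km.
Semi-major axis of the transfer orbit: a_t = (2.33376×10^8 + 1.253648×10^9)/2 = 7.43512×10^8 km.
Circular speed at r₁: v₁ = √(μ/r₁) = √(1.33092×10^11/2.33376×10^8) = 23.8807 km/s.
On the transfer ellipse at r₁, vis-viva gives v_p = √[μ(2/r₁ − 1/a_t)] = 31.0093 km/s.
First burn Δv₁ = |v_p − v₁| = 7.129 km/s.
Circular speed at r₂: v₂ = √(μ/r₂) = 10.304 km/s.
Transfer-orbit speed at r₂: v_a = √[μ(2/r₂ − 1/a_t)] = 5.7726 km/s.
Second burn Δv₂ = |v₂ − v_a| = 4.531 km/s.
Δv = Δv₁ + Δv₂ = 7.129 + 4.531 = 11.66 km/s.

Δv = 11.7 km/s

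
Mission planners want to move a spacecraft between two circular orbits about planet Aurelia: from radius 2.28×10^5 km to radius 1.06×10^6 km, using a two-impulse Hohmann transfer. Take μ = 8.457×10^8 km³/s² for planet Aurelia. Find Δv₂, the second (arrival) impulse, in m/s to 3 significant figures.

The Hohmann ellipse has a_t = (r₁ + r₂)/2 = 6.440×10^5 km.
Circular speed at r = 1.060×10^6 km: v_c = √(μ/r) = 28.25 km/s.
Transfer-orbit speed at the same r (vis-viva, a = a_t): v_t = √[μ(2/r − 1/a_t)] = 16.81 km/s.
Δv₂ = |v_t − v_c| = |16.81 − 28.25| = 11.44 km/s.

Δv₂ = 11400 m/s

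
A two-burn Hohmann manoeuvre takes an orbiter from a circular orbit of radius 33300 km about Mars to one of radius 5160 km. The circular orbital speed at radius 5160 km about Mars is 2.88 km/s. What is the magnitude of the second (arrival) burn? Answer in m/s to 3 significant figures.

Δv₂ = 910 m/s

From the circular-orbit relation v² = μ/r at r = 5160 km: μ = v²r = (2.88)² × 5160 = 42799.1 km³/s².
Transfer-ellipse semi-major axis a_t = (r₁ + r₂)/2 = (33300 + 5160)/2 = 19230 km.
On the circular orbit at r = 5160 km, v_c = √(μ/r) = 2.8800 km/s.
Vis-viva on the transfer ellipse at r = 5160 km gives v_t = √[μ(2/r − 1/a_t)] = 3.7899 km/s.
Δv₂ = |v_t − v_c| = |3.7899 − 2.8800| = 0.9099 km/s.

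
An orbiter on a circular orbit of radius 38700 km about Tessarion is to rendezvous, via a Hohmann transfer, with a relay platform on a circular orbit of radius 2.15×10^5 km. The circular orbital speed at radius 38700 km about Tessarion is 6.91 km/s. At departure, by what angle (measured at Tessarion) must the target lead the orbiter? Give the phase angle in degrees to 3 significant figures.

From the circular-orbit relation v² = μ/r at r = 38700 km: μ = v²r = (6.91)² × 38700 = 1.84785×10^6 km³/s².
Transfer-ellipse semi-major axis a_t = (r₁ + r₂)/2 = (38700 + 2.150×10^5)/2 = 1.2685×10^5 km.
The half-period of the transfer ellipse is t = π√(a_t³/μ) = 1.0441×10^5 s.
Target angular speed ω₂ = √(μ/r₂³) = 1.3636×10^-5 rad/s.
Angle swept by the target during transfer: ω₂·t = 1.4237 rad = 81.57°.
The orbiter traverses 180° on the transfer ellipse, so the target must lead by 180° − 81.57° = 98.4°.

φ = 98.4°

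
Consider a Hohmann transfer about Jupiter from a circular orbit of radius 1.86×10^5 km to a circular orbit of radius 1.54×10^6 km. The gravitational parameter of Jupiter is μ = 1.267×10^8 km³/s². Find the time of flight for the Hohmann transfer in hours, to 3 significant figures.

The Hohmann ellipse has a_t = (r₁ + r₂)/2 = 8.630×10^5 km.
Transfer time t = π√(a_t³/μ) = π√((8.630×10^5)³ / 1.267×10^8) = 2.238×10^5 s.
Converting: 2.238×10^5 s ÷ 3600 s/hour = 62.2 hours.

t = 62.2 hours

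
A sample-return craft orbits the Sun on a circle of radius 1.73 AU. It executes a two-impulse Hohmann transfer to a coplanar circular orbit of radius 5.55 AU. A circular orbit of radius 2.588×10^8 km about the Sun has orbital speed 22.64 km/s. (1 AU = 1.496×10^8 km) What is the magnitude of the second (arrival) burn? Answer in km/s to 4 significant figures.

Δv₂ = 3.926 km/s

From the circular-orbit relation v² = μ/r at r = 2.588×10^8 km: μ = v²r = (22.64)² × 2.588×10^8 = 1.32653×10^11 km³/s².
In km: r₁ = 1.73 × 1.496×10^8 = 2.58808×10^8 km; r₂ = 5.55 × 1.496×10^8 = 8.3028×10^8 km.
Semi-major axis of the transfer orbit: a_t = (2.58808×10^8 + 8.3028×10^8)/2 = 5.44544×10^8 km.
Circular speed at r = 8.3028×10^8 km: v_c = √(μ/r) = 12.64 km/s.
Vis-viva on the transfer ellipse at r = 8.3028×10^8 km gives v_t = √[μ(2/r − 1/a_t)] = 8.714 km/s.
Δv₂ = |v_t − v_c| = |8.714 − 12.64| = 3.926 km/s.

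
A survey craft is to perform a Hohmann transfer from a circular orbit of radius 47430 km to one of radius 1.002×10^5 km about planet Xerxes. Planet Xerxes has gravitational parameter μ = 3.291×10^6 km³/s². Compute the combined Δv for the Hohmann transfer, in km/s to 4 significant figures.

Semi-major axis of the transfer orbit: a_t = (47430 + 1.002×10^5)/2 = 73815 km.
At r₁ the circular-orbit speed is v₁ = √(μ/r₁) = 8.330 km/s.
On the transfer ellipse at r₁, vis-viva equation gives v_p = √[μ(2/r₁ − 1/a_t)] = 9.705 km/s.
First burn Δv₁ = |v_p − v₁| = 1.375 km/s.
At r₂, v₂ = √(μ/r₂) = 5.731 km/s.
Transfer-orbit speed at r₂: v_a = √[μ(2/r₂ − 1/a_t)] = 4.594 km/s.
Second burn Δv₂ = |v₂ − v_a| = 1.137 km/s.
Δv = Δv₁ + Δv₂ = 1.375 + 1.137 = 2.512 km/s.

Δv = 2.512 km/s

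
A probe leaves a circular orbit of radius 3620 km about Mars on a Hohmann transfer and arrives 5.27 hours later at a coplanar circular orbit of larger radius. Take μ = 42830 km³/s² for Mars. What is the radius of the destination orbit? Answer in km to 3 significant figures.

r₂ = 19600 km

Transfer time t = 5.27 hours = 18972 s, and t = π√(a_t³/μ).
So a_t = (μ t²/π²)^(1/3) = (42830 × (18972)² / π²)^(1/3) = 11603 km.
Since a_t = (r₁ + r₂)/2, r₂ = 2a_t − r₁ = 2×11603 − 3620 = 19586 km.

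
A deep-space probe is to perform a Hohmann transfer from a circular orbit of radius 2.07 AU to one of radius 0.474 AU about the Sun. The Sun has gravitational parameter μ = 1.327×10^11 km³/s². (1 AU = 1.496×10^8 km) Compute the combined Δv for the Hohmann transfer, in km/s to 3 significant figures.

Δv = 20.0 km/s

In km: r₁ = 2.07 × 1.496×10^8 = 3.09672×10^8 km; r₂ = 0.474 × 1.496×10^8 = 7.09104×10^7 km.
Semi-major axis of the transfer orbit: a_t = (3.09672×10^8 + 7.09104×10^7)/2 = 1.902912×10^8 km.
At r₁ the circular-orbit speed is v₁ = √(μ/r₁) = 20.701 km/s.
Transfer-orbit speed at r₁ (vis-viva equation): v_a = √[μ(2/r₁ − 1/a_t)] = 12.637 km/s.
First burn Δv₁ = |v_a − v₁| = 8.064 km/s.
Circular speed at r₂: v₂ = √(μ/r₂) = 43.26 km/s.
Transfer-orbit speed at r₂: v_p = √[μ(2/r₂ − 1/a_t)] = 55.19 km/s.
Second burn Δv₂ = |v₂ − v_p| = 11.93 km/s.
Total Δv = Δv₁ + Δv₂ = 19.99 km/s.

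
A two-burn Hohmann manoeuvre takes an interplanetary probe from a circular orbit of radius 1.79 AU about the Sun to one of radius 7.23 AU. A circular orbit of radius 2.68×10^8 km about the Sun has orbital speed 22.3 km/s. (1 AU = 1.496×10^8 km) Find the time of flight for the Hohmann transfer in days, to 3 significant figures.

From the circular-orbit relation v² = μ/r at r = 2.68×10^8 km: μ = v²r = (22.3)² × 2.68×10^8 = 1.33274×10^11 km³/s².
In km: r₁ = 1.79 × 1.496×10^8 = 2.67784×10^8 km; r₂ = 7.23 × 1.496×10^8 = 1.081608×10^9 km.
The Hohmann ellipse has a_t = (r₁ + r₂)/2 = 6.74696×10^8 km.
Half the transfer-orbit period gives t = π√(a_t³/μ) = 1.508×10^8 s.
Converting: 1.508×10^8 s ÷ 86400 s/day = 1750 days.

t = 1750 days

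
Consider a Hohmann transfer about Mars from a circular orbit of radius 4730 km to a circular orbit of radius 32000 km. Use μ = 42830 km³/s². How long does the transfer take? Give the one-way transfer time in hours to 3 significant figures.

Transfer-ellipse semi-major axis a_t = (r₁ + r₂)/2 = (4730 + 32000)/2 = 18365 km.
By Kepler's third law the transfer-orbit period is T = 2π√(a_t³/μ), so t = T/2 = 37780 s.
Converting: 37780 s ÷ 3600 s/hour = 10.5 hours.

t = 10.5 hours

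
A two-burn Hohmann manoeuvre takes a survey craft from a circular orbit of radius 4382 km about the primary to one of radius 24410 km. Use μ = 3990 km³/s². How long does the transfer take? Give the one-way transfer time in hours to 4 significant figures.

t = 23.86 hours

Transfer-ellipse semi-major axis a_t = (r₁ + r₂)/2 = (4382 + 24410)/2 = 14396 km.
By Kepler's third law the transfer-orbit period is T = 2π√(a_t³/μ), so t = T/2 = 85910 s.
Converting: 85910 s ÷ 3600 s/hour = 23.86 hours.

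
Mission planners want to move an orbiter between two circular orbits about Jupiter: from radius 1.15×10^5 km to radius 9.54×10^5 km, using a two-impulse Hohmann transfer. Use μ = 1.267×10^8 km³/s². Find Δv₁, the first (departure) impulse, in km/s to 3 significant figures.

Semi-major axis of the transfer orbit: a_t = (1.150×10^5 + 9.540×10^5)/2 = 5.345×10^5 km.
Circular speed at r = 1.150×10^5 km: v_c = √(μ/r) = 33.19 km/s.
Vis-viva on the transfer ellipse at r = 1.150×10^5 km gives v_t = √[μ(2/r − 1/a_t)] = 44.34 km/s.
Δv₁ = |v_t − v_c| = |44.34 − 33.19| = 11.15 km/s.

Δv₁ = 11.2 km/s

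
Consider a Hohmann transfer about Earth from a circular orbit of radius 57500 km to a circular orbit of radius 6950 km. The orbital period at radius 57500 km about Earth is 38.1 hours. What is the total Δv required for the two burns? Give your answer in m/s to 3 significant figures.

From Kepler's third law T² = 4π²r³/μ at r = 57500 km, T = 38.1 hours = 38.1 × 3600 s = 1.3716×10^5 s: μ = 4π²r³/T² = 3.98941×10^5 km³/s².
The Hohmann ellipse has a_t = (r₁ + r₂)/2 = 32225 km.
Circular speed at r₁: v₁ = √(μ/r₁) = √(3.98941×10^5/57500) = 2.634 km/s.
Transfer-orbit speed at r₁ (vis-viva equation): v_a = √[μ(2/r₁ − 1/a_t)] = 1.223 km/s.
First burn Δv₁ = |v_a − v₁| = 1.411 km/s.
Circular speed at r₂: v₂ = √(μ/r₂) = 7.576 km/s.
Transfer-orbit speed at r₂: v_p = √[μ(2/r₂ − 1/a_t)] = 10.12 km/s.
Second burn Δv₂ = |v₂ − v_p| = 2.544 km/s.
Total Δv = Δv₁ + Δv₂ = 3.955 km/s.

Δv = 3950 m/s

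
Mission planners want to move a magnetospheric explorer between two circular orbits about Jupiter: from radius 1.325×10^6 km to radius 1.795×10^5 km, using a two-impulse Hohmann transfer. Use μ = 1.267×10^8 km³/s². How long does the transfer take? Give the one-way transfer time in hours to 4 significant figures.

t = 50.58 hours

The Hohmann ellipse has a_t = (r₁ + r₂)/2 = 7.5225×10^5 km.
Transfer time t = π√(a_t³/μ) = π√((7.5225×10^5)³ / 1.267×10^8) = 1.821×10^5 s.
Converting: 1.821×10^5 s ÷ 3600 s/hour = 50.58 hours.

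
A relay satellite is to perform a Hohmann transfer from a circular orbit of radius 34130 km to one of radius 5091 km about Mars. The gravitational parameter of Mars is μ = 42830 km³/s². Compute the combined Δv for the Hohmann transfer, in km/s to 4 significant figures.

Δv = 1.475 km/s

Transfer-ellipse semi-major axis a_t = (r₁ + r₂)/2 = (34130 + 5091)/2 = 19610.5 km.
Circular speed at r₁: v₁ = √(μ/r₁) = √(42830/34130) = 1.120227 km/s.
On the transfer ellipse at r₁, v² = μ(2/r − 1/a) gives v_a = √[μ(2/r₁ − 1/a_t)] = 0.5707726 km/s.
First burn Δv₁ = |v_a − v₁| = 0.54945 km/s.
At r₂, v₂ = √(μ/r₂) = 2.90050 km/s.
Transfer-orbit speed at r₂: v_p = √[μ(2/r₂ − 1/a_t)] = 3.82645 km/s.
Second burn Δv₂ = |v₂ − v_p| = 0.92595 km/s.
Δv = Δv₁ + Δv₂ = 0.54945 + 0.92595 = 1.475 km/s.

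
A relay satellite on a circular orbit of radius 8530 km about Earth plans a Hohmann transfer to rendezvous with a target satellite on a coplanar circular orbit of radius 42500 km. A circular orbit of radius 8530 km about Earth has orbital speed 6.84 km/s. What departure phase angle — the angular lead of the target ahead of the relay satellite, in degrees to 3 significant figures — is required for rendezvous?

φ = 96.3°

From the circular-orbit relation v² = μ/r at r = 8530 km: μ = v²r = (6.84)² × 8530 = 3.99081×10^5 km³/s².
The Hohmann ellipse has a_t = (r₁ + r₂)/2 = 25515 km.
The half-period of the transfer ellipse is t = π√(a_t³/μ) = 20268 s.
Target angular speed ω₂ = √(μ/r₂³) = 7.2102×10^-5 rad/s.
Angle swept by the target during transfer: ω₂·t = 1.4614 rad = 83.73°.
Arrival is 180° from departure on the ellipse, so φ = 180° − 83.73° = 96.3°.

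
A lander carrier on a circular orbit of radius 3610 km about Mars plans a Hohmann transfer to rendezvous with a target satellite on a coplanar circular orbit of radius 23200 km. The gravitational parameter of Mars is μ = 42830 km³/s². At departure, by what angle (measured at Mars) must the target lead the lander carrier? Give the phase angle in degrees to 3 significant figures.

Semi-major axis of the transfer orbit: a_t = (3610 + 23200)/2 = 13405 km.
Transfer time t = π√(a_t³/μ) = 23560 s.
Target angular speed ω₂ = √(μ/r₂³) = 5.8566×10^-5 rad/s.
Angle swept by the target during transfer: ω₂·t = 1.3798 rad = 79.06°.
The lander carrier traverses 180° on the transfer ellipse, so the target must lead by 180° − 79.06° = 101°.

φ = 101°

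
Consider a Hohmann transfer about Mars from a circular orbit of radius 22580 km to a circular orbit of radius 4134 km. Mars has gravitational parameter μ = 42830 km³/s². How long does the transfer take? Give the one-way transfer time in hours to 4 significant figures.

Transfer-ellipse semi-major axis a_t = (r₁ + r₂)/2 = (22580 + 4134)/2 = 13357 km.
Transfer time t = π√(a_t³/μ) = π√((13357)³ / 42830) = 23434 s.
Converting: 23434 s ÷ 3600 s/hour = 6.509 hours.

t = 6.509 hours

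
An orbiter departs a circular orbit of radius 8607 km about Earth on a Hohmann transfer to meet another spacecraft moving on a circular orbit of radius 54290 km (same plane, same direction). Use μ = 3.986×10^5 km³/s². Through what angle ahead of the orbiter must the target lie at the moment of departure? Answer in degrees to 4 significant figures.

φ = 100.6°

Transfer-ellipse semi-major axis a_t = (r₁ + r₂)/2 = (8607 + 54290)/2 = 31448.5 km.
Transfer time t = π√(a_t³/μ) = 27751 s.
The target's mean motion on its circular orbit is ω₂ = √(μ/r₂³) = 4.9910×10^-5 rad/s.
Angle swept by the target during transfer: ω₂·t = 1.3851 rad = 79.36°.
The orbiter traverses 180° on the transfer ellipse, so the target must lead by 180° − 79.36° = 100.6°.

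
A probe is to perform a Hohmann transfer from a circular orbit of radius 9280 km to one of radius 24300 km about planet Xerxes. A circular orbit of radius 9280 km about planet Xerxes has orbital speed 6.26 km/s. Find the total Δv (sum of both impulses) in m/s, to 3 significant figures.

Δv = 2260 m/s

From the circular-orbit relation v² = μ/r at r = 9280 km: μ = v²r = (6.26)² × 9280 = 3.63661×10^5 km³/s².
Transfer-ellipse semi-major axis a_t = (r₁ + r₂)/2 = (9280 + 24300)/2 = 16790 km.
Circular speed at r₁: v₁ = √(μ/r₁) = √(3.63661×10^5/9280) = 6.260 km/s.
On the transfer ellipse at r₁, v² = μ(2/r − 1/a) gives v_p = √[μ(2/r₁ − 1/a_t)] = 7.531 km/s.
First burn Δv₁ = |v_p − v₁| = 1.2710 km/s.
At r₂, v₂ = √(μ/r₂) = 3.86852 km/s.
Transfer-orbit speed at r₂: v_a = √[μ(2/r₂ − 1/a_t)] = 2.87603 km/s.
Second burn Δv₂ = |v₂ − v_a| = 0.99249 km/s.
Δv = Δv₁ + Δv₂ = 1.2710 + 0.99249 = 2.263 km/s.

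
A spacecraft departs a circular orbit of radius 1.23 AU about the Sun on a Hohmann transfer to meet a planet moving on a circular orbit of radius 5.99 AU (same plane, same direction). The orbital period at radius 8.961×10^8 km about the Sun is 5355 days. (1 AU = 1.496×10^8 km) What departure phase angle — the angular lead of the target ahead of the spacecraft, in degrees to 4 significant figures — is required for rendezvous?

From Kepler's third law T² = 4π²r³/μ at r = 8.961×10^8 km, T = 5355 days = 5355 × 86400 s = 4.62672×10^8 s: μ = 4π²r³/T² = 1.32704×10^11 km³/s².
In km: r₁ = 1.23 × 1.496×10^8 = 1.84008×10^8 km; r₂ = 5.99 × 1.496×10^8 = 8.96104×10^8 km.
Semi-major axis of the transfer orbit: a_t = (1.84008×10^8 + 8.96104×10^8)/2 = 5.40056×10^8 km.
The half-period of the transfer ellipse is t = π√(a_t³/μ) = 1.0823×10^8 s.
The target's mean motion on its circular orbit is ω₂ = √(μ/r₂³) = 1.3580×10^-8 rad/s.
Angle swept by the target during transfer: ω₂·t = 1.470 rad = 84.22°.
The spacecraft traverses 180° on the transfer ellipse, so the target must lead by 180° − 84.22° = 95.78°.

φ = 95.78°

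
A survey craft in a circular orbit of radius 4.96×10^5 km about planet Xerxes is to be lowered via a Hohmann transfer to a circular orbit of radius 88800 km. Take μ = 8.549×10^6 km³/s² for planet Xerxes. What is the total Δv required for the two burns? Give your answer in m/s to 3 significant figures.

Semi-major axis of the transfer orbit: a_t = (4.960×10^5 + 88800)/2 = 2.924×10^5 km.
At r₁ the circular-orbit speed is v₁ = √(μ/r₁) = 4.152 km/s.
Transfer-orbit speed at r₁ (vis-viva): v_a = √[μ(2/r₁ − 1/a_t)] = 2.288 km/s.
First burn Δv₁ = |v_a − v₁| = 1.864 km/s.
At r₂, v₂ = √(μ/r₂) = 9.8119 km/s.
Transfer-orbit speed at r₂: v_p = √[μ(2/r₂ − 1/a_t)] = 12.779 km/s.
Second burn Δv₂ = |v₂ − v_p| = 2.967 km/s.
Total Δv = Δv₁ + Δv₂ = 4.831 km/s.

Δv = 4830 m/s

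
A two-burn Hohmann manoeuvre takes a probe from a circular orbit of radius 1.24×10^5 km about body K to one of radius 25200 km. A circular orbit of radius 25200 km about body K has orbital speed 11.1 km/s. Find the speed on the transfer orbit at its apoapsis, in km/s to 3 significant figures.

v = 2.91 km/s

From the circular-orbit relation v² = μ/r at r = 25200 km: μ = v²r = (11.1)² × 25200 = 3.10489×10^6 km³/s².
Transfer-ellipse semi-major axis a_t = (r₁ + r₂)/2 = (1.240×10^5 + 25200)/2 = 74600 km.
At apoapsis, r = 1.240×10^5 km.
Applying v² = μ(2/r − 1/a_t): v = 2.908 km/s.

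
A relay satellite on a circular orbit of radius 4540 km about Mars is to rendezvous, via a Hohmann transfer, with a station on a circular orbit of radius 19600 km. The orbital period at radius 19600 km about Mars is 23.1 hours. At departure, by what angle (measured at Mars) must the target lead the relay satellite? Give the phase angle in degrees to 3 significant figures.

φ = 93.0°

From Kepler's third law T² = 4π²r³/μ at r = 19600 km, T = 23.1 hours = 23.1 × 3600 s = 83160 s: μ = 4π²r³/T² = 42983.2 km³/s².
Transfer-ellipse semi-major axis a_t = (r₁ + r₂)/2 = (4540 + 19600)/2 = 12070 km.
Transfer time t = π√(a_t³/μ) = 20094 s.
Target angular speed ω₂ = √(μ/r₂³) = 7.5555×10^-5 rad/s.
Angle swept by the target during transfer: ω₂·t = 1.5182 rad = 86.99°.
Arrival is 180° from departure on the ellipse, so φ = 180° − 86.99° = 93.0°.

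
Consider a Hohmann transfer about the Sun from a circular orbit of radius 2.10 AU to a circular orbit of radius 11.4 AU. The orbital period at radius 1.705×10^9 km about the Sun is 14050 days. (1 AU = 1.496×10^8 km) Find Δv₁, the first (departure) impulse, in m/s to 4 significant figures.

Δv₁ = 6159 m/s

From Kepler's third law T² = 4π²r³/μ at r = 1.705×10^9 km, T = 14050 days = 14050 × 86400 s = 1.21392×10^9 s: μ = 4π²r³/T² = 1.32786×10^11 km³/s².
In km: r₁ = 2.10 × 1.496×10^8 = 3.1416×10^8 km; r₂ = 11.4 × 1.496×10^8 = 1.70544×10^9 km.
The Hohmann ellipse has a_t = (r₁ + r₂)/2 = 1.0098×10^9 km.
On the circular orbit at r = 3.1416×10^8 km, v_c = √(μ/r) = 20.559 km/s.
Transfer-orbit speed at the same r (vis-viva, a = a_t): v_t = √[μ(2/r − 1/a_t)] = 26.718 km/s.
Δv₁ = |v_t − v_c| = |26.718 − 20.559| = 6.159 km/s.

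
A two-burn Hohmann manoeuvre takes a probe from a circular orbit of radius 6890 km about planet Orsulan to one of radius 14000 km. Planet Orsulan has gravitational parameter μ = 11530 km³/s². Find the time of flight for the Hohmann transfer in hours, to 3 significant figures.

Transfer-ellipse semi-major axis a_t = (r₁ + r₂)/2 = (6890 + 14000)/2 = 10445 km.
By Kepler's third law the transfer-orbit period is T = 2π√(a_t³/μ), so t = T/2 = 31232 s.
Converting: 31232 s ÷ 3600 s/hour = 8.68 hours.

t = 8.68 hours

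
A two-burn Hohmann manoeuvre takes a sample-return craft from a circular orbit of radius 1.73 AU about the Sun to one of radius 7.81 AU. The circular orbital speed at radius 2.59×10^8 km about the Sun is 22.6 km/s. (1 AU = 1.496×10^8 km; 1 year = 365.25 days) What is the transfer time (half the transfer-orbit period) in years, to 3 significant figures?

t = 5.22 years

From the circular-orbit relation v² = μ/r at r = 2.59×10^8 km: μ = v²r = (22.6)² × 2.59×10^8 = 1.32287×10^11 km³/s².
In km: r₁ = 1.73 × 1.496×10^8 = 2.58808×10^8 km; r₂ = 7.81 × 1.496×10^8 = 1.168376×10^9 km.
The Hohmann ellipse has a_t = (r₁ + r₂)/2 = 7.13592×10^8 km.
By Kepler's third law the transfer-orbit period is T = 2π√(a_t³/μ), so t = T/2 = 1.647×10^8 s.
Converting: 1.647×10^8 s ÷ 3.15576×10^7 s/year (365.25 × 86400) = 5.22 years.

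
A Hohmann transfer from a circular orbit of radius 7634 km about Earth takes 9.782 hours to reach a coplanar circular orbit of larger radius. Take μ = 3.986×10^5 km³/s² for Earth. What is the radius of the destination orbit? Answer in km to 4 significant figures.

r₂ = 66090 km

Transfer time t = 9.782 hours = 35215.2 s, and t = π√(a_t³/μ).
So a_t = (μ t²/π²)^(1/3) = (3.986×10^5 × (35215.2)² / π²)^(1/3) = 36861 km.
Since a_t = (r₁ + r₂)/2, r₂ = 2a_t − r₁ = 2×36861 − 7634 = 66088 km.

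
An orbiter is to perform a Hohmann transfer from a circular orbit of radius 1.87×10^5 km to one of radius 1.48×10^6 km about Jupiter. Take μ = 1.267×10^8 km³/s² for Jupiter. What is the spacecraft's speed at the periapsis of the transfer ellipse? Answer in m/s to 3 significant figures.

v = 34700 m/s

Semi-major axis of the transfer orbit: a_t = (1.870×10^5 + 1.480×10^6)/2 = 8.335×10^5 km.
At periapsis, r = 1.870×10^5 km.
Applying v² = μ(2/r − 1/a_t): v = 34.69 km/s.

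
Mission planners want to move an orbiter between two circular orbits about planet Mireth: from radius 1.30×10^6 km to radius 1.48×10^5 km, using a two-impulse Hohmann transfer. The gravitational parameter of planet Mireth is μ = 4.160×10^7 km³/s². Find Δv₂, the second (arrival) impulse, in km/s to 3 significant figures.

Δv₂ = 5.70 km/s

The Hohmann ellipse has a_t = (r₁ + r₂)/2 = 7.240×10^5 km.
Circular speed at r = 1.480×10^5 km: v_c = √(μ/r) = 16.77 km/s.
Transfer-orbit speed at the same r (vis-viva, a = a_t): v_t = √[μ(2/r − 1/a_t)] = 22.47 km/s.
Δv₂ = |v_t − v_c| = |22.47 − 16.77| = 5.700 km/s.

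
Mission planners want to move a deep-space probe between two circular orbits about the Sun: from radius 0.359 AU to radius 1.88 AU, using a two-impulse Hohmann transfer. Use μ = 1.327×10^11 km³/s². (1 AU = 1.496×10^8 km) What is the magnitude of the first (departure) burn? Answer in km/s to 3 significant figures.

In km: r₁ = 0.359 × 1.496×10^8 = 5.37064×10^7 km; r₂ = 1.88 × 1.496×10^8 = 2.81248×10^8 km.
Transfer-ellipse semi-major axis a_t = (r₁ + r₂)/2 = (5.37064×10^7 + 2.81248×10^8)/2 = 1.674772×10^8 km.
On the circular orbit at r = 5.37064×10^7 km, v_c = √(μ/r) = 49.71 km/s.
Vis-viva on the transfer ellipse at r = 5.37064×10^7 km gives v_t = √[μ(2/r − 1/a_t)] = 64.42 km/s.
Δv₁ = |v_t − v_c| = |64.42 − 49.71| = 14.71 km/s.

Δv₁ = 14.7 km/s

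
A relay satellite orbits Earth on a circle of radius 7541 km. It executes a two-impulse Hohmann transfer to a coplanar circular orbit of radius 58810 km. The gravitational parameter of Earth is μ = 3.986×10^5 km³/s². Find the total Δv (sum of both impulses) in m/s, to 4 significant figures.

Δv = 3772 m/s

Transfer-ellipse semi-major axis a_t = (r₁ + r₂)/2 = (7541 + 58810)/2 = 33175.5 km.
Circular speed at r₁: v₁ = √(μ/r₁) = √(3.986×10^5/7541) = 7.270 km/s.
Transfer-orbit speed at r₁ (vis-viva equation): v_p = √[μ(2/r₁ − 1/a_t)] = 9.680 km/s.
First burn Δv₁ = |v_p − v₁| = 2.410 km/s.
At r₂, v₂ = √(μ/r₂) = 2.603 km/s.
Transfer-orbit speed at r₂: v_a = √[μ(2/r₂ − 1/a_t)] = 1.241 km/s.
Second burn Δv₂ = |v₂ − v_a| = 1.362 km/s.
Δv = Δv₁ + Δv₂ = 2.410 + 1.362 = 3.772 km/s.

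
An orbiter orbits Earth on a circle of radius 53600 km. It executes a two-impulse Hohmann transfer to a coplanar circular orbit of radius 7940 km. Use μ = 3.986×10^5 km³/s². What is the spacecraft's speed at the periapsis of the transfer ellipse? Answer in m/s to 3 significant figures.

v = 9350 m/s

Transfer-ellipse semi-major axis a_t = (r₁ + r₂)/2 = (53600 + 7940)/2 = 30770 km.
At periapsis, r = 7940 km.
Applying v² = μ(2/r − 1/a_t): v = 9.351 km/s.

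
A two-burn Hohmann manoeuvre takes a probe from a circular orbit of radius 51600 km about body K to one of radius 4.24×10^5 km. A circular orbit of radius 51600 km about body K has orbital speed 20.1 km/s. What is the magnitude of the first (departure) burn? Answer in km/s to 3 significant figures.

From the circular-orbit relation v² = μ/r at r = 51600 km: μ = v²r = (20.1)² × 51600 = 2.08469×10^7 km³/s².
Semi-major axis of the transfer orbit: a_t = (51600 + 4.240×10^5)/2 = 2.378×10^5 km.
On the circular orbit at r = 51600 km, v_c = √(μ/r) = 20.100 km/s.
Vis-viva on the transfer ellipse at r = 51600 km gives v_t = √[μ(2/r − 1/a_t)] = 26.839 km/s.
Δv₁ = |v_t − v_c| = |26.839 − 20.100| = 6.739 km/s.

Δv₁ = 6.74 km/s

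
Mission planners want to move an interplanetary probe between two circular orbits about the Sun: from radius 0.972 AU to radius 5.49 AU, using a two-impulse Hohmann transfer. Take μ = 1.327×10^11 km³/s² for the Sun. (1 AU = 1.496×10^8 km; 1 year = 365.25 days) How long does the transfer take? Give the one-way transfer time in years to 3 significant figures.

In km: r₁ = 0.972 × 1.496×10^8 = 1.454112×10^8 km; r₂ = 5.49 × 1.496×10^8 = 8.21304×10^8 km.
Semi-major axis of the transfer orbit: a_t = (1.454112×10^8 + 8.21304×10^8)/2 = 4.833576×10^8 km.
Transfer time t = π√(a_t³/μ) = π√((4.833576×10^8)³ / 1.327×10^11) = 9.165×10^7 s.
Converting: 9.165×10^7 s ÷ 3.15576×10^7 s/year (365.25 × 86400) = 2.90 years.

t = 2.90 years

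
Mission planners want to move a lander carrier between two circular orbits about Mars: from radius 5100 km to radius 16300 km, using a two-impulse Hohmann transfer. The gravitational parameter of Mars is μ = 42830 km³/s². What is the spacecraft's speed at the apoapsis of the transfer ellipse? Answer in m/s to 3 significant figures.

v = 1120 m/s

The Hohmann ellipse has a_t = (r₁ + r₂)/2 = 10700 km.
The apoapsis of the transfer ellipse is at r = 16300 km.
Vis-viva: v = √[μ(2/r − 1/a_t)] = √[42830 × (2/16300 − 1/10700)] = 1.119 km/s.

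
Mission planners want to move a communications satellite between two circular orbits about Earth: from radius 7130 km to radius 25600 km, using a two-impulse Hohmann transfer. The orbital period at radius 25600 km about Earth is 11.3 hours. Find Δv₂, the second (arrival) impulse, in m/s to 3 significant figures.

From Kepler's third law T² = 4π²r³/μ at r = 25600 km, T = 11.3 hours = 11.3 × 3600 s = 40680 s: μ = 4π²r³/T² = 4.00237×10^5 km³/s².
Transfer-ellipse semi-major axis a_t = (r₁ + r₂)/2 = (7130 + 25600)/2 = 16365 km.
On the circular orbit at r = 25600 km, v_c = √(μ/r) = 3.954 km/s.
Vis-viva on the transfer ellipse at r = 25600 km gives v_t = √[μ(2/r − 1/a_t)] = 2.610 km/s.
Δv₂ = |v_t − v_c| = |2.610 − 3.954| = 1.344 km/s.

Δv₂ = 1340 m/s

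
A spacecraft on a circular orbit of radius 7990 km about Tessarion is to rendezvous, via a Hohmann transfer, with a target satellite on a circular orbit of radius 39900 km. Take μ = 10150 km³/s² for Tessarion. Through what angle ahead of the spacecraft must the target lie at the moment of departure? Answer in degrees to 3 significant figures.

φ = 96.3°

Transfer-ellipse semi-major axis a_t = (r₁ + r₂)/2 = (7990 + 39900)/2 = 23945 km.
Transfer time t = π√(a_t³/μ) = 1.1554×10^5 s.
The target's mean motion on its circular orbit is ω₂ = √(μ/r₂³) = 1.2641×10^-5 rad/s.
Angle swept by the target during transfer: ω₂·t = 1.4605 rad = 83.68°.
The spacecraft traverses 180° on the transfer ellipse, so the target must lead by 180° − 83.68° = 96.3°.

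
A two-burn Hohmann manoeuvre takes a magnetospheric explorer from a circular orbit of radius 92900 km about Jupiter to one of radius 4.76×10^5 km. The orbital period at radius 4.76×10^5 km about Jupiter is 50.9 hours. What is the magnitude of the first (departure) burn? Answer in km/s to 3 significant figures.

From Kepler's third law T² = 4π²r³/μ at r = 4.76×10^5 km, T = 50.9 hours = 50.9 × 3600 s = 1.8324×10^5 s: μ = 4π²r³/T² = 1.26806×10^8 km³/s².
The Hohmann ellipse has a_t = (r₁ + r₂)/2 = 2.8445×10^5 km.
On the circular orbit at r = 92900 km, v_c = √(μ/r) = 36.946 km/s.
Vis-viva on the transfer ellipse at r = 92900 km gives v_t = √[μ(2/r − 1/a_t)] = 47.793 km/s.
Δv₁ = |v_t − v_c| = |47.793 − 36.946| = 10.85 km/s.

Δv₁ = 10.8 km/s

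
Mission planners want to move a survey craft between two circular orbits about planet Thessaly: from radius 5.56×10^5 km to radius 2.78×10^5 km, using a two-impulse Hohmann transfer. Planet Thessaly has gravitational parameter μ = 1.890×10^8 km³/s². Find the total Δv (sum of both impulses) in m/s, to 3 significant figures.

Δv = 7420 m/s

Semi-major axis of the transfer orbit: a_t = (5.560×10^5 + 2.780×10^5)/2 = 4.170×10^5 km.
At r₁ the circular-orbit speed is v₁ = √(μ/r₁) = 18.437 km/s.
Transfer-orbit speed at r₁ (vis-viva): v_a = √[μ(2/r₁ − 1/a_t)] = 15.054 km/s.
First burn Δv₁ = |v_a − v₁| = 3.383 km/s.
Circular speed at r₂: v₂ = √(μ/r₂) = 26.074 km/s.
Transfer-orbit speed at r₂: v_p = √[μ(2/r₂ − 1/a_t)] = 30.108 km/s.
Second burn Δv₂ = |v₂ − v_p| = 4.034 km/s.
Δv = Δv₁ + Δv₂ = 3.383 + 4.034 = 7.417 km/s.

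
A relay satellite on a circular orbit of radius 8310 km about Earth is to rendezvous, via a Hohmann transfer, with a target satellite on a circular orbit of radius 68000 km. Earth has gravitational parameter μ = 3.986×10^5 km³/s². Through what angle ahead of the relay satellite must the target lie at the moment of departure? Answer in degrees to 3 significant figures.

φ = 104°

Transfer-ellipse semi-major axis a_t = (r₁ + r₂)/2 = (8310 + 68000)/2 = 38155 km.
The half-period of the transfer ellipse is t = π√(a_t³/μ) = 37090 s.
Target angular speed ω₂ = √(μ/r₂³) = 3.560×10^-5 rad/s.
Angle swept by the target during transfer: ω₂·t = 1.3204 rad = 75.65°.
Arrival is 180° from departure on the ellipse, so φ = 180° − 75.65° = 104°.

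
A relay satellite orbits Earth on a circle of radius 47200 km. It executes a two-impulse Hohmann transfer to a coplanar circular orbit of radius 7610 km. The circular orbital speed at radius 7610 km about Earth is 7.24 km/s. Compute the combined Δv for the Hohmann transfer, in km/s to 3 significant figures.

From the circular-orbit relation v² = μ/r at r = 7610 km: μ = v²r = (7.24)² × 7610 = 3.98898×10^5 km³/s².
The Hohmann ellipse has a_t = (r₁ + r₂)/2 = 27405 km.
At r₁ the circular-orbit speed is v₁ = √(μ/r₁) = 2.907 km/s.
Transfer-orbit speed at r₁ (vis-viva equation): v_a = √[μ(2/r₁ − 1/a_t)] = 1.532 km/s.
First burn Δv₁ = |v_a − v₁| = 1.375 km/s.
Circular speed at r₂: v₂ = √(μ/r₂) = 7.240 km/s.
Transfer-orbit speed at r₂: v_p = √[μ(2/r₂ − 1/a_t)] = 9.502 km/s.
Second burn Δv₂ = |v₂ − v_p| = 2.262 km/s.
Δv = Δv₁ + Δv₂ = 1.375 + 2.262 = 3.637 km/s.

Δv = 3.64 km/s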